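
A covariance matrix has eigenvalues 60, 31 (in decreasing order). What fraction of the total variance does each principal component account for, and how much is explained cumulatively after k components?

Step 1 — total variance = trace(Sigma) = Σ λ_i = 60 + 31 = 91.

Step 2 — fraction explained by component i = λ_i / Σ λ:
  PC1: 60/91 = 0.6593
  PC2: 31/91 = 0.3407

Step 3 — cumulative fraction after k components = (λ_1 + ... + λ_k) / Σ λ:
  k = 1: 60/91 = 0.6593
  k = 2: (60 + 31)/91 = 91/91 = 1

Summary (fraction, with percent):

explained: PC1 0.6593 (65.93%), PC2 0.3407 (34.07%);  cumulative: 0.6593, 1


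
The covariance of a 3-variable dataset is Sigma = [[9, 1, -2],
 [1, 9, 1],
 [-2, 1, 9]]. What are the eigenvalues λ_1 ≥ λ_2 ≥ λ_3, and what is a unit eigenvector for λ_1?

Step 1 — characteristic polynomial p(λ) = det(λI - Sigma) = λ³ - tr·λ² + c_1·λ - det, where tr = trace, c_1 = sum of the principal 2×2 minors, det = det(Sigma):
  tr = 9 + 9 + 9 = 27,
  c_1 = (9·9 - (1)²) + (9·9 - (-2)²) + (9·9 - (1)²) = 80 + 77 + 80 = 237,
  det = 9·(9·9 - (1)²) - (1)·((1)·9 - (1)·(-2)) + (-2)·((1)·(1) - 9·(-2)) = 9·(80) - (1)·(11) + (-2)·(19) = 671.
  So p(λ) = λ³ - 27λ² + 237λ - 671.
Step 2 — look for an integer root (rational root theorem: any rational root is an integer divisor of 671). Testing λ = 11:
  p(11) = 1331 - 3267 + 2607 - 671 = 0  ✓
  Dividing out (λ - 11): p(λ) = (λ - 11)(λ² - 16λ + 61).
Step 3 — remaining eigenvalues from the quadratic λ² - 16λ + 61 = 0:
  Δ = 16² - 4·61 = 256 - 244 = 12,  λ = (16 ± √12)/2 = (16 ± 3.4641)/2 ≈ 9.7321 or 6.2679.
  Sorted: λ_1 = 11,  λ_2 = 9.7321,  λ_3 = 6.2679  (check: sum = 27 = tr ✓).

Step 4 — unit eigenvector for λ_1 = 11: v spans the null space of (Sigma - λ_1 I), whose rows are
  r_1 = (-2, 1, -2),  r_2 = (1, -2, 1),  r_3 = (-2, 1, -2).
  v is orthogonal to every row, so take v ∝ r_1 × r_2 = ((1)·(1) - (-2)·(-2), (-2)·(1) - (-2)·(1), (-2)·(-2) - (1)·(1)) = (-3, 0, 3).
  Rescale (divide by 3; multiply by -1 so the first nonzero entry is positive): u = (1, 0, -1).
  ||u|| = √((1)² + (0)² + (-1)²) = √(2) ≈ 1.4142,  v_1 = u/||u|| ≈ (0.7071, 0, -0.7071) (||v_1|| = 1).

λ_1 = 11,  λ_2 = 9.7321,  λ_3 = 6.2679;  v_1 ≈ (0.7071, 0, -0.7071)


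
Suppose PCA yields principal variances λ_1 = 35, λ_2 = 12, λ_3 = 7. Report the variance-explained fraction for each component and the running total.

Step 1 — total variance = trace(Sigma) = Σ λ_i = 35 + 12 + 7 = 54.

Step 2 — fraction explained by component i = λ_i / Σ λ:
  PC1: 35/54 = 0.6481
  PC2: 12/54 = 0.2222
  PC3: 7/54 = 0.1296

Step 3 — cumulative fraction after k components = (λ_1 + ... + λ_k) / Σ λ:
  k = 1: 35/54 = 0.6481
  k = 2: (35 + 12)/54 = 47/54 = 0.8704
  k = 3: (35 + 12 + 7)/54 = 54/54 = 1

Summary (fraction, with percent):

explained: PC1 0.6481 (64.81%), PC2 0.2222 (22.22%), PC3 0.1296 (12.96%);  cumulative: 0.6481, 0.8704, 1


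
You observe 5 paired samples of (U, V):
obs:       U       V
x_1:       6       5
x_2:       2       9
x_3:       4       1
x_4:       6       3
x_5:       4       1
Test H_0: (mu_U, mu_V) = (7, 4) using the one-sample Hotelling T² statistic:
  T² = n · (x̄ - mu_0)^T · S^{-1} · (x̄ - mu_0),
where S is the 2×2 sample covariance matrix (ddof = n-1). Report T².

Step 1 — sample mean vector:
  mean(U) = (6 + 2 + 4 + 6 + 4) / 5 = 22/5 = 4.4
  mean(V) = (5 + 9 + 1 + 3 + 1) / 5 = 19/5 = 3.8
  x̄ = (4.4, 3.8),  deviation x̄ - mu_0 = (4.4, 3.8) - (7, 4) = (-2.6, -0.2).

Step 2 — sample covariance matrix, S[i,j] = (1/(n-1)) · Σ_k (x_{k,i} - mean_i) · (x_{k,j} - mean_j), divisor n-1 = 4:
  S[U,U] = ((1.6)·(1.6) + (-2.4)·(-2.4) + (-0.4)·(-0.4) + (1.6)·(1.6) + (-0.4)·(-0.4)) / 4 = 11.2/4 = 2.8
  S[U,V] = ((1.6)·(1.2) + (-2.4)·(5.2) + (-0.4)·(-2.8) + (1.6)·(-0.8) + (-0.4)·(-2.8)) / 4 = -9.6/4 = -2.4
  S[V,V] = ((1.2)·(1.2) + (5.2)·(5.2) + (-2.8)·(-2.8) + (-0.8)·(-0.8) + (-2.8)·(-2.8)) / 4 = 44.8/4 = 11.2
  S = [[2.8, -2.4],
 [-2.4, 11.2]].

Step 3 — invert S. det(S) = 2.8·11.2 - (-2.4)² = 25.6.
  S^{-1} = (1/det) · [[d, -b], [-b, a]] = [[0.4375, 0.0938],
 [0.0938, 0.1094]].

Step 4 — quadratic form (x̄ - mu_0)^T · S^{-1} · (x̄ - mu_0):
  S^{-1} · (x̄ - mu_0) = (-1.1562, -0.2656),
  (x̄ - mu_0)^T · [...] = (-2.6)·(-1.1562) + (-0.2)·(-0.2656) = 3.0594.

Step 5 — scale by n: T² = 5 · 3.0594 = 15.2969.

T² ≈ 15.2969


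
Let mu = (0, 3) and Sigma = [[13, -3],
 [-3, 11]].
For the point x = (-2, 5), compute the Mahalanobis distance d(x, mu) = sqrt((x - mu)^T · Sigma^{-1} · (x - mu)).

Step 1 — centre the observation: (x - mu) = (-2, 2).

Step 2 — invert Sigma. det(Sigma) = 13·11 - (-3)² = 134.
  Sigma^{-1} = (1/det) · [[d, -b], [-b, a]] = [[0.0821, 0.0224],
 [0.0224, 0.097]].

Step 3 — form the quadratic (x - mu)^T · Sigma^{-1} · (x - mu):
  Sigma^{-1} · (x - mu) = (-0.1194, 0.1493).
  (x - mu)^T · [Sigma^{-1} · (x - mu)] = (-2)·(-0.1194) + (2)·(0.1493) = 0.5373.

Step 4 — take square root: d = √(0.5373) ≈ 0.733.

d(x, mu) = √(0.5373) ≈ 0.733


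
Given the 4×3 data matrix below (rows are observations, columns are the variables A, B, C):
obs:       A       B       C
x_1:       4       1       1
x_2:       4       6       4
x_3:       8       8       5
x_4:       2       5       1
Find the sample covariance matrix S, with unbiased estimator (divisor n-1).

Step 1 — column means:
  mean(A) = (4 + 4 + 8 + 2) / 4 = 18/4 = 4.5
  mean(B) = (1 + 6 + 8 + 5) / 4 = 20/4 = 5
  mean(C) = (1 + 4 + 5 + 1) / 4 = 11/4 = 2.75

Step 2 — sample covariance S[i,j] = (1/(n-1)) · Σ_k (x_{k,i} - mean_i) · (x_{k,j} - mean_j), with n-1 = 3.
  S[A,A] = ((-0.5)·(-0.5) + (-0.5)·(-0.5) + (3.5)·(3.5) + (-2.5)·(-2.5)) / 3 = 19/3 = 6.3333
  S[A,B] = ((-0.5)·(-4) + (-0.5)·(1) + (3.5)·(3) + (-2.5)·(0)) / 3 = 12/3 = 4
  S[A,C] = ((-0.5)·(-1.75) + (-0.5)·(1.25) + (3.5)·(2.25) + (-2.5)·(-1.75)) / 3 = 12.5/3 = 4.1667
  S[B,B] = ((-4)·(-4) + (1)·(1) + (3)·(3) + (0)·(0)) / 3 = 26/3 = 8.6667
  S[B,C] = ((-4)·(-1.75) + (1)·(1.25) + (3)·(2.25) + (0)·(-1.75)) / 3 = 15/3 = 5
  S[C,C] = ((-1.75)·(-1.75) + (1.25)·(1.25) + (2.25)·(2.25) + (-1.75)·(-1.75)) / 3 = 12.75/3 = 4.25

S is symmetric (S[j,i] = S[i,j]). Assembling:

S = [[6.3333, 4, 4.1667],
 [4, 8.6667, 5],
 [4.1667, 5, 4.25]]


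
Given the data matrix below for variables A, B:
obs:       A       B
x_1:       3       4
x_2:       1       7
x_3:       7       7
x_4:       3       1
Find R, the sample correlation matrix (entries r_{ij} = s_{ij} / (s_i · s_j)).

Step 1 — column means:
  mean(A) = (3 + 1 + 7 + 3) / 4 = 14/4 = 3.5
  mean(B) = (4 + 7 + 7 + 1) / 4 = 19/4 = 4.75

Step 2 — sample variances and covariances s[i,j] = (1/(n-1)) · Σ_k (x_{k,i} - mean_i) · (x_{k,j} - mean_j), with n-1 = 3:
  s[A,A] = ((-0.5)·(-0.5) + (-2.5)·(-2.5) + (3.5)·(3.5) + (-0.5)·(-0.5)) / 3 = 19/3 = 6.3333
  s[A,B] = ((-0.5)·(-0.75) + (-2.5)·(2.25) + (3.5)·(2.25) + (-0.5)·(-3.75)) / 3 = 4.5/3 = 1.5
  s[B,B] = ((-0.75)·(-0.75) + (2.25)·(2.25) + (2.25)·(2.25) + (-3.75)·(-3.75)) / 3 = 24.75/3 = 8.25
  Sample standard deviations s_i = √(s[i,i]):
  s(A) = √(6.3333) = 2.5166
  s(B) = √(8.25) = 2.8723

Step 3 — r_{ij} = s_{ij} / (s_i · s_j):
  r[A,A] = 1 (diagonal).
  r[A,B] = 1.5 / (2.5166 · 2.8723) = 1.5 / 7.2284 = 0.2075
  r[B,B] = 1 (diagonal).

R is symmetric with unit diagonal. Assembling:

R = [[1, 0.2075],
 [0.2075, 1]]


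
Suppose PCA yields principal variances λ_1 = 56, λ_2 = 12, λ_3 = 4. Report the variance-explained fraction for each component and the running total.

Step 1 — total variance = trace(Sigma) = Σ λ_i = 56 + 12 + 4 = 72.

Step 2 — fraction explained by component i = λ_i / Σ λ:
  PC1: 56/72 = 0.7778
  PC2: 12/72 = 0.1667
  PC3: 4/72 = 0.0556

Step 3 — cumulative fraction after k components = (λ_1 + ... + λ_k) / Σ λ:
  k = 1: 56/72 = 0.7778
  k = 2: (56 + 12)/72 = 68/72 = 0.9444
  k = 3: (56 + 12 + 4)/72 = 72/72 = 1

Summary (fraction, with percent):

explained: PC1 0.7778 (77.78%), PC2 0.1667 (16.67%), PC3 0.0556 (5.56%);  cumulative: 0.7778, 0.9444, 1


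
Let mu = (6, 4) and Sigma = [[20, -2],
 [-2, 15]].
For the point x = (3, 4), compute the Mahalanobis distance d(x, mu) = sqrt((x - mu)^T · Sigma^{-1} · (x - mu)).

Step 1 — centre the observation: (x - mu) = (-3, 0).

Step 2 — invert Sigma. det(Sigma) = 20·15 - (-2)² = 296.
  Sigma^{-1} = (1/det) · [[d, -b], [-b, a]] = [[0.0507, 0.0068],
 [0.0068, 0.0676]].

Step 3 — form the quadratic (x - mu)^T · Sigma^{-1} · (x - mu):
  Sigma^{-1} · (x - mu) = (-0.152, -0.0203).
  (x - mu)^T · [Sigma^{-1} · (x - mu)] = (-3)·(-0.152) + (0)·(-0.0203) = 0.4561.

Step 4 — take square root: d = √(0.4561) ≈ 0.6753.

d(x, mu) = √(0.4561) ≈ 0.6753


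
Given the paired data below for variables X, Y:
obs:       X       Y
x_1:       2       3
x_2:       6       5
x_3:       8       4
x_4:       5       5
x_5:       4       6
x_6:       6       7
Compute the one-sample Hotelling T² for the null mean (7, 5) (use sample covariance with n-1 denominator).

Step 1 — sample mean vector:
  mean(X) = (2 + 6 + 8 + 5 + 4 + 6) / 6 = 31/6 = 5.1667
  mean(Y) = (3 + 5 + 4 + 5 + 6 + 7) / 6 = 30/6 = 5
  x̄ = (5.1667, 5),  deviation x̄ - mu_0 = (5.1667, 5) - (7, 5) = (-1.8333, 0).

Step 2 — sample covariance matrix, S[i,j] = (1/(n-1)) · Σ_k (x_{k,i} - mean_i) · (x_{k,j} - mean_j), divisor n-1 = 5:
  S[X,X] = ((-3.1667)·(-3.1667) + (0.8333)·(0.8333) + (2.8333)·(2.8333) + (-0.1667)·(-0.1667) + (-1.1667)·(-1.1667) + (0.8333)·(0.8333)) / 5 = 20.8333/5 = 4.1667
  S[X,Y] = ((-3.1667)·(-2) + (0.8333)·(0) + (2.8333)·(-1) + (-0.1667)·(0) + (-1.1667)·(1) + (0.8333)·(2)) / 5 = 4/5 = 0.8
  S[Y,Y] = ((-2)·(-2) + (0)·(0) + (-1)·(-1) + (0)·(0) + (1)·(1) + (2)·(2)) / 5 = 10/5 = 2
  S = [[4.1667, 0.8],
 [0.8, 2]].

Step 3 — invert S. det(S) = 4.1667·2 - (0.8)² = 7.6933.
  S^{-1} = (1/det) · [[d, -b], [-b, a]] = [[0.26, -0.104],
 [-0.104, 0.5416]].

Step 4 — quadratic form (x̄ - mu_0)^T · S^{-1} · (x̄ - mu_0):
  S^{-1} · (x̄ - mu_0) = (-0.4766, 0.1906),
  (x̄ - mu_0)^T · [...] = (-1.8333)·(-0.4766) + (0)·(0.1906) = 0.8738.

Step 5 — scale by n: T² = 6 · 0.8738 = 5.2426.

T² ≈ 5.2426


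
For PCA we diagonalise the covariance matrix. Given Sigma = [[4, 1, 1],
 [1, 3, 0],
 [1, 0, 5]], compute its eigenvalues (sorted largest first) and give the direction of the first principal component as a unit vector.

Step 1 — characteristic polynomial p(λ) = det(λI - Sigma) = λ³ - tr·λ² + c_1·λ - det, where tr = trace, c_1 = sum of the principal 2×2 minors, det = det(Sigma):
  tr = 4 + 3 + 5 = 12,
  c_1 = (4·3 - (1)²) + (4·5 - (1)²) + (3·5 - (0)²) = 11 + 19 + 15 = 45,
  det = 4·(3·5 - (0)²) - (1)·((1)·5 - (0)·(1)) + (1)·((1)·(0) - 3·(1)) = 4·(15) - (1)·(5) + (1)·(-3) = 52.
  So p(λ) = λ³ - 12λ² + 45λ - 52.
Step 2 — look for an integer root (rational root theorem: any rational root is an integer divisor of 52). Testing λ = 4:
  p(4) = 64 - 192 + 180 - 52 = 0  ✓
  Dividing out (λ - 4): p(λ) = (λ - 4)(λ² - 8λ + 13).
Step 3 — remaining eigenvalues from the quadratic λ² - 8λ + 13 = 0:
  Δ = 8² - 4·13 = 64 - 52 = 12,  λ = (8 ± √12)/2 = (8 ± 3.4641)/2 ≈ 5.7321 or 2.2679.
  Sorted: λ_1 = 5.7321,  λ_2 = 4,  λ_3 = 2.2679  (check: sum = 12 = tr ✓).

Step 4 — unit eigenvector for λ_1 ≈ 5.7321: v spans the null space of (Sigma - λ_1 I), whose rows are
  r_1 = (-1.7321, 1, 1),  r_2 = (1, -2.7321, 0),  r_3 = (1, 0, -0.7321).
  v is orthogonal to every row, so take v ∝ r_1 × r_2 = ((1)·(0) - (1)·(-2.7321), (1)·(1) - (-1.7321)·(0), (-1.7321)·(-2.7321) - (1)·(1)) ≈ (2.7321, 1, 3.7321).
  Let u = (2.7321, 1, 3.7321).
  ||u|| = √((2.7321)² + (1)² + (3.7321)²) = √(22.3923) ≈ 4.7321,  v_1 = u/||u|| ≈ (0.5774, 0.2113, 0.7887) (||v_1|| = 1).

λ_1 = 5.7321,  λ_2 = 4,  λ_3 = 2.2679;  v_1 ≈ (0.5774, 0.2113, 0.7887)


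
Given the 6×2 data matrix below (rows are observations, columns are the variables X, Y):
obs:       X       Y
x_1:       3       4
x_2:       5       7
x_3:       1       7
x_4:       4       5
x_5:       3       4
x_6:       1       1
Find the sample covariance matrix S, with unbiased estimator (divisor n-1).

Step 1 — column means:
  mean(X) = (3 + 5 + 1 + 4 + 3 + 1) / 6 = 17/6 = 2.8333
  mean(Y) = (4 + 7 + 7 + 5 + 4 + 1) / 6 = 28/6 = 4.6667

Step 2 — sample covariance S[i,j] = (1/(n-1)) · Σ_k (x_{k,i} - mean_i) · (x_{k,j} - mean_j), with n-1 = 5.
  S[X,X] = ((0.1667)·(0.1667) + (2.1667)·(2.1667) + (-1.8333)·(-1.8333) + (1.1667)·(1.1667) + (0.1667)·(0.1667) + (-1.8333)·(-1.8333)) / 5 = 12.8333/5 = 2.5667
  S[X,Y] = ((0.1667)·(-0.6667) + (2.1667)·(2.3333) + (-1.8333)·(2.3333) + (1.1667)·(0.3333) + (0.1667)·(-0.6667) + (-1.8333)·(-3.6667)) / 5 = 7.6667/5 = 1.5333
  S[Y,Y] = ((-0.6667)·(-0.6667) + (2.3333)·(2.3333) + (2.3333)·(2.3333) + (0.3333)·(0.3333) + (-0.6667)·(-0.6667) + (-3.6667)·(-3.6667)) / 5 = 25.3333/5 = 5.0667

S is symmetric (S[j,i] = S[i,j]). Assembling:

S = [[2.5667, 1.5333],
 [1.5333, 5.0667]]


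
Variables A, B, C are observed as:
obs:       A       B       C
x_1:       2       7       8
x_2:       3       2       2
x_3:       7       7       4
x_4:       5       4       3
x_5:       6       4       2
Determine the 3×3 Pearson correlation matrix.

Step 1 — column means:
  mean(A) = (2 + 3 + 7 + 5 + 6) / 5 = 23/5 = 4.6
  mean(B) = (7 + 2 + 7 + 4 + 4) / 5 = 24/5 = 4.8
  mean(C) = (8 + 2 + 4 + 3 + 2) / 5 = 19/5 = 3.8

Step 2 — sample variances and covariances s[i,j] = (1/(n-1)) · Σ_k (x_{k,i} - mean_i) · (x_{k,j} - mean_j), with n-1 = 4:
  s[A,A] = ((-2.6)·(-2.6) + (-1.6)·(-1.6) + (2.4)·(2.4) + (0.4)·(0.4) + (1.4)·(1.4)) / 4 = 17.2/4 = 4.3
  s[A,B] = ((-2.6)·(2.2) + (-1.6)·(-2.8) + (2.4)·(2.2) + (0.4)·(-0.8) + (1.4)·(-0.8)) / 4 = 2.6/4 = 0.65
  s[A,C] = ((-2.6)·(4.2) + (-1.6)·(-1.8) + (2.4)·(0.2) + (0.4)·(-0.8) + (1.4)·(-1.8)) / 4 = -10.4/4 = -2.6
  s[B,B] = ((2.2)·(2.2) + (-2.8)·(-2.8) + (2.2)·(2.2) + (-0.8)·(-0.8) + (-0.8)·(-0.8)) / 4 = 18.8/4 = 4.7
  s[B,C] = ((2.2)·(4.2) + (-2.8)·(-1.8) + (2.2)·(0.2) + (-0.8)·(-0.8) + (-0.8)·(-1.8)) / 4 = 16.8/4 = 4.2
  s[C,C] = ((4.2)·(4.2) + (-1.8)·(-1.8) + (0.2)·(0.2) + (-0.8)·(-0.8) + (-1.8)·(-1.8)) / 4 = 24.8/4 = 6.2
  Sample standard deviations s_i = √(s[i,i]):
  s(A) = √(4.3) = 2.0736
  s(B) = √(4.7) = 2.1679
  s(C) = √(6.2) = 2.49

Step 3 — r_{ij} = s_{ij} / (s_i · s_j):
  r[A,A] = 1 (diagonal).
  r[A,B] = 0.65 / (2.0736 · 2.1679) = 0.65 / 4.4956 = 0.1446
  r[A,C] = -2.6 / (2.0736 · 2.49) = -2.6 / 5.1633 = -0.5036
  r[B,B] = 1 (diagonal).
  r[B,C] = 4.2 / (2.1679 · 2.49) = 4.2 / 5.3981 = 0.778
  r[C,C] = 1 (diagonal).

R is symmetric with unit diagonal. Assembling:

R = [[1, 0.1446, -0.5036],
 [0.1446, 1, 0.778],
 [-0.5036, 0.778, 1]]


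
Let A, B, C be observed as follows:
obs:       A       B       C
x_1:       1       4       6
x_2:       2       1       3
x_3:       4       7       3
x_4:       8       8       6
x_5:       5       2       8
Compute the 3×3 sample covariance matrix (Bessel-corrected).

Step 1 — column means:
  mean(A) = (1 + 2 + 4 + 8 + 5) / 5 = 20/5 = 4
  mean(B) = (4 + 1 + 7 + 8 + 2) / 5 = 22/5 = 4.4
  mean(C) = (6 + 3 + 3 + 6 + 8) / 5 = 26/5 = 5.2

Step 2 — sample covariance S[i,j] = (1/(n-1)) · Σ_k (x_{k,i} - mean_i) · (x_{k,j} - mean_j), with n-1 = 4.
  S[A,A] = ((-3)·(-3) + (-2)·(-2) + (0)·(0) + (4)·(4) + (1)·(1)) / 4 = 30/4 = 7.5
  S[A,B] = ((-3)·(-0.4) + (-2)·(-3.4) + (0)·(2.6) + (4)·(3.6) + (1)·(-2.4)) / 4 = 20/4 = 5
  S[A,C] = ((-3)·(0.8) + (-2)·(-2.2) + (0)·(-2.2) + (4)·(0.8) + (1)·(2.8)) / 4 = 8/4 = 2
  S[B,B] = ((-0.4)·(-0.4) + (-3.4)·(-3.4) + (2.6)·(2.6) + (3.6)·(3.6) + (-2.4)·(-2.4)) / 4 = 37.2/4 = 9.3
  S[B,C] = ((-0.4)·(0.8) + (-3.4)·(-2.2) + (2.6)·(-2.2) + (3.6)·(0.8) + (-2.4)·(2.8)) / 4 = -2.4/4 = -0.6
  S[C,C] = ((0.8)·(0.8) + (-2.2)·(-2.2) + (-2.2)·(-2.2) + (0.8)·(0.8) + (2.8)·(2.8)) / 4 = 18.8/4 = 4.7

S is symmetric (S[j,i] = S[i,j]). Assembling:

S = [[7.5, 5, 2],
 [5, 9.3, -0.6],
 [2, -0.6, 4.7]]


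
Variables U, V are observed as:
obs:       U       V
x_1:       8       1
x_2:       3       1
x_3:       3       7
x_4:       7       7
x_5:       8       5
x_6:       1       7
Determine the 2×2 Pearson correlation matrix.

Step 1 — column means:
  mean(U) = (8 + 3 + 3 + 7 + 8 + 1) / 6 = 30/6 = 5
  mean(V) = (1 + 1 + 7 + 7 + 5 + 7) / 6 = 28/6 = 4.6667

Step 2 — sample variances and covariances s[i,j] = (1/(n-1)) · Σ_k (x_{k,i} - mean_i) · (x_{k,j} - mean_j), with n-1 = 5:
  s[U,U] = ((3)·(3) + (-2)·(-2) + (-2)·(-2) + (2)·(2) + (3)·(3) + (-4)·(-4)) / 5 = 46/5 = 9.2
  s[U,V] = ((3)·(-3.6667) + (-2)·(-3.6667) + (-2)·(2.3333) + (2)·(2.3333) + (3)·(0.3333) + (-4)·(2.3333)) / 5 = -12/5 = -2.4
  s[V,V] = ((-3.6667)·(-3.6667) + (-3.6667)·(-3.6667) + (2.3333)·(2.3333) + (2.3333)·(2.3333) + (0.3333)·(0.3333) + (2.3333)·(2.3333)) / 5 = 43.3333/5 = 8.6667
  Sample standard deviations s_i = √(s[i,i]):
  s(U) = √(9.2) = 3.0332
  s(V) = √(8.6667) = 2.9439

Step 3 — r_{ij} = s_{ij} / (s_i · s_j):
  r[U,U] = 1 (diagonal).
  r[U,V] = -2.4 / (3.0332 · 2.9439) = -2.4 / 8.9294 = -0.2688
  r[V,V] = 1 (diagonal).

R is symmetric with unit diagonal. Assembling:

R = [[1, -0.2688],
 [-0.2688, 1]]


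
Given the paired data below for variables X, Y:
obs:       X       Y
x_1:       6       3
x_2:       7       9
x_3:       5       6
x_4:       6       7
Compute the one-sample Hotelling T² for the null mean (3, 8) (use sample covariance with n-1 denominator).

Step 1 — sample mean vector:
  mean(X) = (6 + 7 + 5 + 6) / 4 = 24/4 = 6
  mean(Y) = (3 + 9 + 6 + 7) / 4 = 25/4 = 6.25
  x̄ = (6, 6.25),  deviation x̄ - mu_0 = (6, 6.25) - (3, 8) = (3, -1.75).

Step 2 — sample covariance matrix, S[i,j] = (1/(n-1)) · Σ_k (x_{k,i} - mean_i) · (x_{k,j} - mean_j), divisor n-1 = 3:
  S[X,X] = ((0)·(0) + (1)·(1) + (-1)·(-1) + (0)·(0)) / 3 = 2/3 = 0.6667
  S[X,Y] = ((0)·(-3.25) + (1)·(2.75) + (-1)·(-0.25) + (0)·(0.75)) / 3 = 3/3 = 1
  S[Y,Y] = ((-3.25)·(-3.25) + (2.75)·(2.75) + (-0.25)·(-0.25) + (0.75)·(0.75)) / 3 = 18.75/3 = 6.25
  S = [[0.6667, 1],
 [1, 6.25]].

Step 3 — invert S. det(S) = 0.6667·6.25 - (1)² = 3.1667.
  S^{-1} = (1/det) · [[d, -b], [-b, a]] = [[1.9737, -0.3158],
 [-0.3158, 0.2105]].

Step 4 — quadratic form (x̄ - mu_0)^T · S^{-1} · (x̄ - mu_0):
  S^{-1} · (x̄ - mu_0) = (6.4737, -1.3158),
  (x̄ - mu_0)^T · [...] = (3)·(6.4737) + (-1.75)·(-1.3158) = 21.7237.

Step 5 — scale by n: T² = 4 · 21.7237 = 86.8947.

T² ≈ 86.8947


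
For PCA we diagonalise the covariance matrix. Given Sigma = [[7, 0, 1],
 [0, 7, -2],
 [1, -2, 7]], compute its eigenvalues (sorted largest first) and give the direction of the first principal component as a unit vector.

Step 1 — characteristic polynomial p(λ) = det(λI - Sigma) = λ³ - tr·λ² + c_1·λ - det, where tr = trace, c_1 = sum of the principal 2×2 minors, det = det(Sigma):
  tr = 7 + 7 + 7 = 21,
  c_1 = (7·7 - (0)²) + (7·7 - (1)²) + (7·7 - (-2)²) = 49 + 48 + 45 = 142,
  det = 7·(7·7 - (-2)²) - (0)·((0)·7 - (-2)·(1)) + (1)·((0)·(-2) - 7·(1)) = 7·(45) - (0)·(2) + (1)·(-7) = 308.
  So p(λ) = λ³ - 21λ² + 142λ - 308.
Step 2 — look for an integer root (rational root theorem: any rational root is an integer divisor of 308). Testing λ = 7:
  p(7) = 343 - 1029 + 994 - 308 = 0  ✓
  Dividing out (λ - 7): p(λ) = (λ - 7)(λ² - 14λ + 44).
Step 3 — remaining eigenvalues from the quadratic λ² - 14λ + 44 = 0:
  Δ = 14² - 4·44 = 196 - 176 = 20,  λ = (14 ± √20)/2 = (14 ± 4.4721)/2 ≈ 9.2361 or 4.7639.
  Sorted: λ_1 = 9.2361,  λ_2 = 7,  λ_3 = 4.7639  (check: sum = 21 = tr ✓).

Step 4 — unit eigenvector for λ_1 ≈ 9.2361: v spans the null space of (Sigma - λ_1 I), whose rows are
  r_1 = (-2.2361, 0, 1),  r_2 = (0, -2.2361, -2),  r_3 = (1, -2, -2.2361).
  v is orthogonal to every row, so take v ∝ r_1 × r_2 = ((0)·(-2) - (1)·(-2.2361), (1)·(0) - (-2.2361)·(-2), (-2.2361)·(-2.2361) - (0)·(0)) ≈ (2.2361, -4.4721, 5).
  Let u = (2.2361, -4.4721, 5).
  ||u|| = √((2.2361)² + (-4.4721)² + (5)²) = √(50) ≈ 7.0711,  v_1 = u/||u|| ≈ (0.3162, -0.6325, 0.7071) (||v_1|| = 1).

λ_1 = 9.2361,  λ_2 = 7,  λ_3 = 4.7639;  v_1 ≈ (0.3162, -0.6325, 0.7071)


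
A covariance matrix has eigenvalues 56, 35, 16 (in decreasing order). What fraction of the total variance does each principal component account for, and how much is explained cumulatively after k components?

Step 1 — total variance = trace(Sigma) = Σ λ_i = 56 + 35 + 16 = 107.

Step 2 — fraction explained by component i = λ_i / Σ λ:
  PC1: 56/107 = 0.5234
  PC2: 35/107 = 0.3271
  PC3: 16/107 = 0.1495

Step 3 — cumulative fraction after k components = (λ_1 + ... + λ_k) / Σ λ:
  k = 1: 56/107 = 0.5234
  k = 2: (56 + 35)/107 = 91/107 = 0.8505
  k = 3: (56 + 35 + 16)/107 = 107/107 = 1

Summary (fraction, with percent):

explained: PC1 0.5234 (52.34%), PC2 0.3271 (32.71%), PC3 0.1495 (14.95%);  cumulative: 0.5234, 0.8505, 1


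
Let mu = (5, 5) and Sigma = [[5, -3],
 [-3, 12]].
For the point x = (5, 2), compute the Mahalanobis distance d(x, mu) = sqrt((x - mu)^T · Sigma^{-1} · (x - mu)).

Step 1 — centre the observation: (x - mu) = (0, -3).

Step 2 — invert Sigma. det(Sigma) = 5·12 - (-3)² = 51.
  Sigma^{-1} = (1/det) · [[d, -b], [-b, a]] = [[0.2353, 0.0588],
 [0.0588, 0.098]].

Step 3 — form the quadratic (x - mu)^T · Sigma^{-1} · (x - mu):
  Sigma^{-1} · (x - mu) = (-0.1765, -0.2941).
  (x - mu)^T · [Sigma^{-1} · (x - mu)] = (0)·(-0.1765) + (-3)·(-0.2941) = 0.8824.

Step 4 — take square root: d = √(0.8824) ≈ 0.9393.

d(x, mu) = √(0.8824) ≈ 0.9393


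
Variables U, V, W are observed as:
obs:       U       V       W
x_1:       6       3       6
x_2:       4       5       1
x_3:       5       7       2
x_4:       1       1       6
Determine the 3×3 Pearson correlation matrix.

Step 1 — column means:
  mean(U) = (6 + 4 + 5 + 1) / 4 = 16/4 = 4
  mean(V) = (3 + 5 + 7 + 1) / 4 = 16/4 = 4
  mean(W) = (6 + 1 + 2 + 6) / 4 = 15/4 = 3.75

Step 2 — sample variances and covariances s[i,j] = (1/(n-1)) · Σ_k (x_{k,i} - mean_i) · (x_{k,j} - mean_j), with n-1 = 3:
  s[U,U] = ((2)·(2) + (0)·(0) + (1)·(1) + (-3)·(-3)) / 3 = 14/3 = 4.6667
  s[U,V] = ((2)·(-1) + (0)·(1) + (1)·(3) + (-3)·(-3)) / 3 = 10/3 = 3.3333
  s[U,W] = ((2)·(2.25) + (0)·(-2.75) + (1)·(-1.75) + (-3)·(2.25)) / 3 = -4/3 = -1.3333
  s[V,V] = ((-1)·(-1) + (1)·(1) + (3)·(3) + (-3)·(-3)) / 3 = 20/3 = 6.6667
  s[V,W] = ((-1)·(2.25) + (1)·(-2.75) + (3)·(-1.75) + (-3)·(2.25)) / 3 = -17/3 = -5.6667
  s[W,W] = ((2.25)·(2.25) + (-2.75)·(-2.75) + (-1.75)·(-1.75) + (2.25)·(2.25)) / 3 = 20.75/3 = 6.9167
  Sample standard deviations s_i = √(s[i,i]):
  s(U) = √(4.6667) = 2.1602
  s(V) = √(6.6667) = 2.582
  s(W) = √(6.9167) = 2.63

Step 3 — r_{ij} = s_{ij} / (s_i · s_j):
  r[U,U] = 1 (diagonal).
  r[U,V] = 3.3333 / (2.1602 · 2.582) = 3.3333 / 5.5777 = 0.5976
  r[U,W] = -1.3333 / (2.1602 · 2.63) = -1.3333 / 5.6814 = -0.2347
  r[V,V] = 1 (diagonal).
  r[V,W] = -5.6667 / (2.582 · 2.63) = -5.6667 / 6.7905 = -0.8345
  r[W,W] = 1 (diagonal).

R is symmetric with unit diagonal. Assembling:

R = [[1, 0.5976, -0.2347],
 [0.5976, 1, -0.8345],
 [-0.2347, -0.8345, 1]]


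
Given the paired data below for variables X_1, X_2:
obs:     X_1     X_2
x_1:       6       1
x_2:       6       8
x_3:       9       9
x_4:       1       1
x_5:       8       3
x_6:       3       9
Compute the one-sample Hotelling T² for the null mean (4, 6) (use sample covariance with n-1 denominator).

Step 1 — sample mean vector:
  mean(X_1) = (6 + 6 + 9 + 1 + 8 + 3) / 6 = 33/6 = 5.5
  mean(X_2) = (1 + 8 + 9 + 1 + 3 + 9) / 6 = 31/6 = 5.1667
  x̄ = (5.5, 5.1667),  deviation x̄ - mu_0 = (5.5, 5.1667) - (4, 6) = (1.5, -0.8333).

Step 2 — sample covariance matrix, S[i,j] = (1/(n-1)) · Σ_k (x_{k,i} - mean_i) · (x_{k,j} - mean_j), divisor n-1 = 5:
  S[X_1,X_1] = ((0.5)·(0.5) + (0.5)·(0.5) + (3.5)·(3.5) + (-4.5)·(-4.5) + (2.5)·(2.5) + (-2.5)·(-2.5)) / 5 = 45.5/5 = 9.1
  S[X_1,X_2] = ((0.5)·(-4.1667) + (0.5)·(2.8333) + (3.5)·(3.8333) + (-4.5)·(-4.1667) + (2.5)·(-2.1667) + (-2.5)·(3.8333)) / 5 = 16.5/5 = 3.3
  S[X_2,X_2] = ((-4.1667)·(-4.1667) + (2.8333)·(2.8333) + (3.8333)·(3.8333) + (-4.1667)·(-4.1667) + (-2.1667)·(-2.1667) + (3.8333)·(3.8333)) / 5 = 76.8333/5 = 15.3667
  S = [[9.1, 3.3],
 [3.3, 15.3667]].

Step 3 — invert S. det(S) = 9.1·15.3667 - (3.3)² = 128.9467.
  S^{-1} = (1/det) · [[d, -b], [-b, a]] = [[0.1192, -0.0256],
 [-0.0256, 0.0706]].

Step 4 — quadratic form (x̄ - mu_0)^T · S^{-1} · (x̄ - mu_0):
  S^{-1} · (x̄ - mu_0) = (0.2001, -0.0972),
  (x̄ - mu_0)^T · [...] = (1.5)·(0.2001) + (-0.8333)·(-0.0972) = 0.3811.

Step 5 — scale by n: T² = 6 · 0.3811 = 2.2867.

T² ≈ 2.2867


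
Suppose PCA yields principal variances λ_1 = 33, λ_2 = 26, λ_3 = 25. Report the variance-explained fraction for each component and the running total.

Step 1 — total variance = trace(Sigma) = Σ λ_i = 33 + 26 + 25 = 84.

Step 2 — fraction explained by component i = λ_i / Σ λ:
  PC1: 33/84 = 0.3929
  PC2: 26/84 = 0.3095
  PC3: 25/84 = 0.2976

Step 3 — cumulative fraction after k components = (λ_1 + ... + λ_k) / Σ λ:
  k = 1: 33/84 = 0.3929
  k = 2: (33 + 26)/84 = 59/84 = 0.7024
  k = 3: (33 + 26 + 25)/84 = 84/84 = 1

Summary (fraction, with percent):

explained: PC1 0.3929 (39.29%), PC2 0.3095 (30.95%), PC3 0.2976 (29.76%);  cumulative: 0.3929, 0.7024, 1


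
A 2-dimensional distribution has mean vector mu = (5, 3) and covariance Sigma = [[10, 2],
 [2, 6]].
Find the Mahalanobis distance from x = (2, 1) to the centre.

Step 1 — centre the observation: (x - mu) = (-3, -2).

Step 2 — invert Sigma. det(Sigma) = 10·6 - (2)² = 56.
  Sigma^{-1} = (1/det) · [[d, -b], [-b, a]] = [[0.1071, -0.0357],
 [-0.0357, 0.1786]].

Step 3 — form the quadratic (x - mu)^T · Sigma^{-1} · (x - mu):
  Sigma^{-1} · (x - mu) = (-0.25, -0.25).
  (x - mu)^T · [Sigma^{-1} · (x - mu)] = (-3)·(-0.25) + (-2)·(-0.25) = 1.25.

Step 4 — take square root: d = √(1.25) ≈ 1.118.

d(x, mu) = √(1.25) ≈ 1.118


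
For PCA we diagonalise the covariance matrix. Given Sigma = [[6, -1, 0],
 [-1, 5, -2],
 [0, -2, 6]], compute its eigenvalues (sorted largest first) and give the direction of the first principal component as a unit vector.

Step 1 — characteristic polynomial p(λ) = det(λI - Sigma) = λ³ - tr·λ² + c_1·λ - det, where tr = trace, c_1 = sum of the principal 2×2 minors, det = det(Sigma):
  tr = 6 + 5 + 6 = 17,
  c_1 = (6·5 - (-1)²) + (6·6 - (0)²) + (5·6 - (-2)²) = 29 + 36 + 26 = 91,
  det = 6·(5·6 - (-2)²) - (-1)·((-1)·6 - (-2)·(0)) + (0)·((-1)·(-2) - 5·(0)) = 6·(26) - (-1)·(-6) + (0)·(2) = 150.
  So p(λ) = λ³ - 17λ² + 91λ - 150.
Step 2 — look for an integer root (rational root theorem: any rational root is an integer divisor of 150). Testing λ = 6:
  p(6) = 216 - 612 + 546 - 150 = 0  ✓
  Dividing out (λ - 6): p(λ) = (λ - 6)(λ² - 11λ + 25).
Step 3 — remaining eigenvalues from the quadratic λ² - 11λ + 25 = 0:
  Δ = 11² - 4·25 = 121 - 100 = 21,  λ = (11 ± √21)/2 = (11 ± 4.5826)/2 ≈ 7.7913 or 3.2087.
  Sorted: λ_1 = 7.7913,  λ_2 = 6,  λ_3 = 3.2087  (check: sum = 17 = tr ✓).

Step 4 — unit eigenvector for λ_1 ≈ 7.7913: v spans the null space of (Sigma - λ_1 I), whose rows are
  r_1 = (-1.7913, -1, 0),  r_2 = (-1, -2.7913, -2),  r_3 = (0, -2, -1.7913).
  v is orthogonal to every row, so take v ∝ r_1 × r_2 = ((-1)·(-2) - (0)·(-2.7913), (0)·(-1) - (-1.7913)·(-2), (-1.7913)·(-2.7913) - (-1)·(-1)) ≈ (2, -3.5826, 4).
  Let u = (2, -3.5826, 4).
  ||u|| = √((2)² + (-3.5826)² + (4)²) = √(32.8348) ≈ 5.7302,  v_1 = u/||u|| ≈ (0.349, -0.6252, 0.6981) (||v_1|| = 1).

λ_1 = 7.7913,  λ_2 = 6,  λ_3 = 3.2087;  v_1 ≈ (0.349, -0.6252, 0.6981)


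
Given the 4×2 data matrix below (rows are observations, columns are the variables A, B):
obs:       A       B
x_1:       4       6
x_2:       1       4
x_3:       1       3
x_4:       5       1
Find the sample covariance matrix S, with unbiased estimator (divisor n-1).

Step 1 — column means:
  mean(A) = (4 + 1 + 1 + 5) / 4 = 11/4 = 2.75
  mean(B) = (6 + 4 + 3 + 1) / 4 = 14/4 = 3.5

Step 2 — sample covariance S[i,j] = (1/(n-1)) · Σ_k (x_{k,i} - mean_i) · (x_{k,j} - mean_j), with n-1 = 3.
  S[A,A] = ((1.25)·(1.25) + (-1.75)·(-1.75) + (-1.75)·(-1.75) + (2.25)·(2.25)) / 3 = 12.75/3 = 4.25
  S[A,B] = ((1.25)·(2.5) + (-1.75)·(0.5) + (-1.75)·(-0.5) + (2.25)·(-2.5)) / 3 = -2.5/3 = -0.8333
  S[B,B] = ((2.5)·(2.5) + (0.5)·(0.5) + (-0.5)·(-0.5) + (-2.5)·(-2.5)) / 3 = 13/3 = 4.3333

S is symmetric (S[j,i] = S[i,j]). Assembling:

S = [[4.25, -0.8333],
 [-0.8333, 4.3333]]


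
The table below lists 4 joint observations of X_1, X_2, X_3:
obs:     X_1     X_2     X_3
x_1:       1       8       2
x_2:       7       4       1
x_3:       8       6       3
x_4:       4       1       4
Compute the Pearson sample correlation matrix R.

Step 1 — column means:
  mean(X_1) = (1 + 7 + 8 + 4) / 4 = 20/4 = 5
  mean(X_2) = (8 + 4 + 6 + 1) / 4 = 19/4 = 4.75
  mean(X_3) = (2 + 1 + 3 + 4) / 4 = 10/4 = 2.5

Step 2 — sample variances and covariances s[i,j] = (1/(n-1)) · Σ_k (x_{k,i} - mean_i) · (x_{k,j} - mean_j), with n-1 = 3:
  s[X_1,X_1] = ((-4)·(-4) + (2)·(2) + (3)·(3) + (-1)·(-1)) / 3 = 30/3 = 10
  s[X_1,X_2] = ((-4)·(3.25) + (2)·(-0.75) + (3)·(1.25) + (-1)·(-3.75)) / 3 = -7/3 = -2.3333
  s[X_1,X_3] = ((-4)·(-0.5) + (2)·(-1.5) + (3)·(0.5) + (-1)·(1.5)) / 3 = -1/3 = -0.3333
  s[X_2,X_2] = ((3.25)·(3.25) + (-0.75)·(-0.75) + (1.25)·(1.25) + (-3.75)·(-3.75)) / 3 = 26.75/3 = 8.9167
  s[X_2,X_3] = ((3.25)·(-0.5) + (-0.75)·(-1.5) + (1.25)·(0.5) + (-3.75)·(1.5)) / 3 = -5.5/3 = -1.8333
  s[X_3,X_3] = ((-0.5)·(-0.5) + (-1.5)·(-1.5) + (0.5)·(0.5) + (1.5)·(1.5)) / 3 = 5/3 = 1.6667
  Sample standard deviations s_i = √(s[i,i]):
  s(X_1) = √(10) = 3.1623
  s(X_2) = √(8.9167) = 2.9861
  s(X_3) = √(1.6667) = 1.291

Step 3 — r_{ij} = s_{ij} / (s_i · s_j):
  r[X_1,X_1] = 1 (diagonal).
  r[X_1,X_2] = -2.3333 / (3.1623 · 2.9861) = -2.3333 / 9.4428 = -0.2471
  r[X_1,X_3] = -0.3333 / (3.1623 · 1.291) = -0.3333 / 4.0825 = -0.0816
  r[X_2,X_2] = 1 (diagonal).
  r[X_2,X_3] = -1.8333 / (2.9861 · 1.291) = -1.8333 / 3.855 = -0.4756
  r[X_3,X_3] = 1 (diagonal).

R is symmetric with unit diagonal. Assembling:

R = [[1, -0.2471, -0.0816],
 [-0.2471, 1, -0.4756],
 [-0.0816, -0.4756, 1]]


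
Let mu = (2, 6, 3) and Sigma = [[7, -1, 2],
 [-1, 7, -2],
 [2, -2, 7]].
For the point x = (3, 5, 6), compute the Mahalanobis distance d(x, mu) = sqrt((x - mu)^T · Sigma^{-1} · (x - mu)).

Step 1 — centre the observation: (x - mu) = (1, -1, 3).

Step 2 — invert Sigma (cofactor / det for 3×3, or solve directly):
  Sigma^{-1} = [[0.1562, 0.0104, -0.0417],
 [0.0104, 0.1562, 0.0417],
 [-0.0417, 0.0417, 0.1667]].

Step 3 — form the quadratic (x - mu)^T · Sigma^{-1} · (x - mu):
  Sigma^{-1} · (x - mu) = (0.0208, -0.0208, 0.4167).
  (x - mu)^T · [Sigma^{-1} · (x - mu)] = (1)·(0.0208) + (-1)·(-0.0208) + (3)·(0.4167) = 1.2917.

Step 4 — take square root: d = √(1.2917) ≈ 1.1365.

d(x, mu) = √(1.2917) ≈ 1.1365


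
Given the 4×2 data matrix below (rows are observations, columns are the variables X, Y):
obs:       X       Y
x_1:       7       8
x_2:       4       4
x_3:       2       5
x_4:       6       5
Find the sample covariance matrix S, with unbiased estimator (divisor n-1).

Step 1 — column means:
  mean(X) = (7 + 4 + 2 + 6) / 4 = 19/4 = 4.75
  mean(Y) = (8 + 4 + 5 + 5) / 4 = 22/4 = 5.5

Step 2 — sample covariance S[i,j] = (1/(n-1)) · Σ_k (x_{k,i} - mean_i) · (x_{k,j} - mean_j), with n-1 = 3.
  S[X,X] = ((2.25)·(2.25) + (-0.75)·(-0.75) + (-2.75)·(-2.75) + (1.25)·(1.25)) / 3 = 14.75/3 = 4.9167
  S[X,Y] = ((2.25)·(2.5) + (-0.75)·(-1.5) + (-2.75)·(-0.5) + (1.25)·(-0.5)) / 3 = 7.5/3 = 2.5
  S[Y,Y] = ((2.5)·(2.5) + (-1.5)·(-1.5) + (-0.5)·(-0.5) + (-0.5)·(-0.5)) / 3 = 9/3 = 3

S is symmetric (S[j,i] = S[i,j]). Assembling:

S = [[4.9167, 2.5],
 [2.5, 3]]


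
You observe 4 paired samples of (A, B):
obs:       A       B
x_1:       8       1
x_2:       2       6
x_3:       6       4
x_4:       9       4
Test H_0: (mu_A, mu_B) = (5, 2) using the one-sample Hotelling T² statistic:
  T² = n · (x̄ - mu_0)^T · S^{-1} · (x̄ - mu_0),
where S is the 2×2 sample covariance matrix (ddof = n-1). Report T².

Step 1 — sample mean vector:
  mean(A) = (8 + 2 + 6 + 9) / 4 = 25/4 = 6.25
  mean(B) = (1 + 6 + 4 + 4) / 4 = 15/4 = 3.75
  x̄ = (6.25, 3.75),  deviation x̄ - mu_0 = (6.25, 3.75) - (5, 2) = (1.25, 1.75).

Step 2 — sample covariance matrix, S[i,j] = (1/(n-1)) · Σ_k (x_{k,i} - mean_i) · (x_{k,j} - mean_j), divisor n-1 = 3:
  S[A,A] = ((1.75)·(1.75) + (-4.25)·(-4.25) + (-0.25)·(-0.25) + (2.75)·(2.75)) / 3 = 28.75/3 = 9.5833
  S[A,B] = ((1.75)·(-2.75) + (-4.25)·(2.25) + (-0.25)·(0.25) + (2.75)·(0.25)) / 3 = -13.75/3 = -4.5833
  S[B,B] = ((-2.75)·(-2.75) + (2.25)·(2.25) + (0.25)·(0.25) + (0.25)·(0.25)) / 3 = 12.75/3 = 4.25
  S = [[9.5833, -4.5833],
 [-4.5833, 4.25]].

Step 3 — invert S. det(S) = 9.5833·4.25 - (-4.5833)² = 19.7222.
  S^{-1} = (1/det) · [[d, -b], [-b, a]] = [[0.2155, 0.2324],
 [0.2324, 0.4859]].

Step 4 — quadratic form (x̄ - mu_0)^T · S^{-1} · (x̄ - mu_0):
  S^{-1} · (x̄ - mu_0) = (0.6761, 1.1408),
  (x̄ - mu_0)^T · [...] = (1.25)·(0.6761) + (1.75)·(1.1408) = 2.8415.

Step 5 — scale by n: T² = 4 · 2.8415 = 11.3662.

T² ≈ 11.3662


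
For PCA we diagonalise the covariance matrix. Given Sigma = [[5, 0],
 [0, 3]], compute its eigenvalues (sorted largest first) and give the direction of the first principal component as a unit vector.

Step 1 — characteristic polynomial of 2×2 Sigma:
  det(Sigma - λI) = λ² - trace · λ + det = 0.
  trace = 5 + 3 = 8, det = 5·3 - (0)² = 15.
Step 2 — discriminant:
  Δ = trace² - 4·det = 64 - 60 = 4.
Step 3 — eigenvalues:
  λ = (trace ± √Δ)/2 = (8 ± 2)/2,
  λ_1 = 5,  λ_2 = 3.

Step 4 — unit eigenvector for λ_1: Sigma is diagonal, so its eigenvectors are the coordinate axes. λ_1 = 5 is the diagonal entry on the first coordinate axis, hence
  v_1 = (1, 0) (||v_1|| = 1).

λ_1 = 5,  λ_2 = 3;  v_1 ≈ (1, 0)


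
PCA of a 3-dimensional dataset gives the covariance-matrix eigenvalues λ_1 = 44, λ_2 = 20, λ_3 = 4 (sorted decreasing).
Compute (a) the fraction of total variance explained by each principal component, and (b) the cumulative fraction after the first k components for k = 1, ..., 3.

Step 1 — total variance = trace(Sigma) = Σ λ_i = 44 + 20 + 4 = 68.

Step 2 — fraction explained by component i = λ_i / Σ λ:
  PC1: 44/68 = 0.6471
  PC2: 20/68 = 0.2941
  PC3: 4/68 = 0.0588

Step 3 — cumulative fraction after k components = (λ_1 + ... + λ_k) / Σ λ:
  k = 1: 44/68 = 0.6471
  k = 2: (44 + 20)/68 = 64/68 = 0.9412
  k = 3: (44 + 20 + 4)/68 = 68/68 = 1

Summary (fraction, with percent):

explained: PC1 0.6471 (64.71%), PC2 0.2941 (29.41%), PC3 0.0588 (5.88%);  cumulative: 0.6471, 0.9412, 1


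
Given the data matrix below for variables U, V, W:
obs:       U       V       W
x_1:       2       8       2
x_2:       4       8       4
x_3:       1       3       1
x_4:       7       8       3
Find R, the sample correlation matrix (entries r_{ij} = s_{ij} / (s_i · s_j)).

Step 1 — column means:
  mean(U) = (2 + 4 + 1 + 7) / 4 = 14/4 = 3.5
  mean(V) = (8 + 8 + 3 + 8) / 4 = 27/4 = 6.75
  mean(W) = (2 + 4 + 1 + 3) / 4 = 10/4 = 2.5

Step 2 — sample variances and covariances s[i,j] = (1/(n-1)) · Σ_k (x_{k,i} - mean_i) · (x_{k,j} - mean_j), with n-1 = 3:
  s[U,U] = ((-1.5)·(-1.5) + (0.5)·(0.5) + (-2.5)·(-2.5) + (3.5)·(3.5)) / 3 = 21/3 = 7
  s[U,V] = ((-1.5)·(1.25) + (0.5)·(1.25) + (-2.5)·(-3.75) + (3.5)·(1.25)) / 3 = 12.5/3 = 4.1667
  s[U,W] = ((-1.5)·(-0.5) + (0.5)·(1.5) + (-2.5)·(-1.5) + (3.5)·(0.5)) / 3 = 7/3 = 2.3333
  s[V,V] = ((1.25)·(1.25) + (1.25)·(1.25) + (-3.75)·(-3.75) + (1.25)·(1.25)) / 3 = 18.75/3 = 6.25
  s[V,W] = ((1.25)·(-0.5) + (1.25)·(1.5) + (-3.75)·(-1.5) + (1.25)·(0.5)) / 3 = 7.5/3 = 2.5
  s[W,W] = ((-0.5)·(-0.5) + (1.5)·(1.5) + (-1.5)·(-1.5) + (0.5)·(0.5)) / 3 = 5/3 = 1.6667
  Sample standard deviations s_i = √(s[i,i]):
  s(U) = √(7) = 2.6458
  s(V) = √(6.25) = 2.5
  s(W) = √(1.6667) = 1.291

Step 3 — r_{ij} = s_{ij} / (s_i · s_j):
  r[U,U] = 1 (diagonal).
  r[U,V] = 4.1667 / (2.6458 · 2.5) = 4.1667 / 6.6144 = 0.6299
  r[U,W] = 2.3333 / (2.6458 · 1.291) = 2.3333 / 3.4157 = 0.6831
  r[V,V] = 1 (diagonal).
  r[V,W] = 2.5 / (2.5 · 1.291) = 2.5 / 3.2275 = 0.7746
  r[W,W] = 1 (diagonal).

R is symmetric with unit diagonal. Assembling:

R = [[1, 0.6299, 0.6831],
 [0.6299, 1, 0.7746],
 [0.6831, 0.7746, 1]]


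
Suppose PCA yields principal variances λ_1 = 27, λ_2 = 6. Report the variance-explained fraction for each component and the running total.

Step 1 — total variance = trace(Sigma) = Σ λ_i = 27 + 6 = 33.

Step 2 — fraction explained by component i = λ_i / Σ λ:
  PC1: 27/33 = 0.8182
  PC2: 6/33 = 0.1818

Step 3 — cumulative fraction after k components = (λ_1 + ... + λ_k) / Σ λ:
  k = 1: 27/33 = 0.8182
  k = 2: (27 + 6)/33 = 33/33 = 1

Summary (fraction, with percent):

explained: PC1 0.8182 (81.82%), PC2 0.1818 (18.18%);  cumulative: 0.8182, 1


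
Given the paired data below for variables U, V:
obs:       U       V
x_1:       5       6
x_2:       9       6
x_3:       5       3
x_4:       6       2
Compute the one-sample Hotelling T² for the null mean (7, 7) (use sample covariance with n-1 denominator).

Step 1 — sample mean vector:
  mean(U) = (5 + 9 + 5 + 6) / 4 = 25/4 = 6.25
  mean(V) = (6 + 6 + 3 + 2) / 4 = 17/4 = 4.25
  x̄ = (6.25, 4.25),  deviation x̄ - mu_0 = (6.25, 4.25) - (7, 7) = (-0.75, -2.75).

Step 2 — sample covariance matrix, S[i,j] = (1/(n-1)) · Σ_k (x_{k,i} - mean_i) · (x_{k,j} - mean_j), divisor n-1 = 3:
  S[U,U] = ((-1.25)·(-1.25) + (2.75)·(2.75) + (-1.25)·(-1.25) + (-0.25)·(-0.25)) / 3 = 10.75/3 = 3.5833
  S[U,V] = ((-1.25)·(1.75) + (2.75)·(1.75) + (-1.25)·(-1.25) + (-0.25)·(-2.25)) / 3 = 4.75/3 = 1.5833
  S[V,V] = ((1.75)·(1.75) + (1.75)·(1.75) + (-1.25)·(-1.25) + (-2.25)·(-2.25)) / 3 = 12.75/3 = 4.25
  S = [[3.5833, 1.5833],
 [1.5833, 4.25]].

Step 3 — invert S. det(S) = 3.5833·4.25 - (1.5833)² = 12.7222.
  S^{-1} = (1/det) · [[d, -b], [-b, a]] = [[0.3341, -0.1245],
 [-0.1245, 0.2817]].

Step 4 — quadratic form (x̄ - mu_0)^T · S^{-1} · (x̄ - mu_0):
  S^{-1} · (x̄ - mu_0) = (0.0917, -0.6812),
  (x̄ - mu_0)^T · [...] = (-0.75)·(0.0917) + (-2.75)·(-0.6812) = 1.8046.

Step 5 — scale by n: T² = 4 · 1.8046 = 7.2183.

T² ≈ 7.2183


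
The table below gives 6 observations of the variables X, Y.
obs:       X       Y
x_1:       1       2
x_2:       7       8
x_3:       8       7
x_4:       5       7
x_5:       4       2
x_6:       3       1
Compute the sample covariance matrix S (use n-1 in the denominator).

Step 1 — column means:
  mean(X) = (1 + 7 + 8 + 5 + 4 + 3) / 6 = 28/6 = 4.6667
  mean(Y) = (2 + 8 + 7 + 7 + 2 + 1) / 6 = 27/6 = 4.5

Step 2 — sample covariance S[i,j] = (1/(n-1)) · Σ_k (x_{k,i} - mean_i) · (x_{k,j} - mean_j), with n-1 = 5.
  S[X,X] = ((-3.6667)·(-3.6667) + (2.3333)·(2.3333) + (3.3333)·(3.3333) + (0.3333)·(0.3333) + (-0.6667)·(-0.6667) + (-1.6667)·(-1.6667)) / 5 = 33.3333/5 = 6.6667
  S[X,Y] = ((-3.6667)·(-2.5) + (2.3333)·(3.5) + (3.3333)·(2.5) + (0.3333)·(2.5) + (-0.6667)·(-2.5) + (-1.6667)·(-3.5)) / 5 = 34/5 = 6.8
  S[Y,Y] = ((-2.5)·(-2.5) + (3.5)·(3.5) + (2.5)·(2.5) + (2.5)·(2.5) + (-2.5)·(-2.5) + (-3.5)·(-3.5)) / 5 = 49.5/5 = 9.9

S is symmetric (S[j,i] = S[i,j]). Assembling:

S = [[6.6667, 6.8],
 [6.8, 9.9]]


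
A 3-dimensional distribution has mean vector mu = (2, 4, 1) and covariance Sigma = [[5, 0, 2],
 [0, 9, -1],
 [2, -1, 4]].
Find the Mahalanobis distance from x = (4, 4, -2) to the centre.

Step 1 — centre the observation: (x - mu) = (2, 0, -3).

Step 2 — invert Sigma (cofactor / det for 3×3, or solve directly):
  Sigma^{-1} = [[0.2518, -0.0144, -0.1295],
 [-0.0144, 0.1151, 0.036],
 [-0.1295, 0.036, 0.3237]].

Step 3 — form the quadratic (x - mu)^T · Sigma^{-1} · (x - mu):
  Sigma^{-1} · (x - mu) = (0.8921, -0.1367, -1.2302).
  (x - mu)^T · [Sigma^{-1} · (x - mu)] = (2)·(0.8921) + (0)·(-0.1367) + (-3)·(-1.2302) = 5.4748.

Step 4 — take square root: d = √(5.4748) ≈ 2.3398.

d(x, mu) = √(5.4748) ≈ 2.3398
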